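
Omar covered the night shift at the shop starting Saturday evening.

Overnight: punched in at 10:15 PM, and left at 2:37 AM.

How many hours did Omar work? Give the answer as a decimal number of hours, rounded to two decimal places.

Overnight: 10:15 PM → midnight = 1 h 45 min; midnight → 2:37 AM = 2 h 37 min; span 4 h 22 min

4.37 hours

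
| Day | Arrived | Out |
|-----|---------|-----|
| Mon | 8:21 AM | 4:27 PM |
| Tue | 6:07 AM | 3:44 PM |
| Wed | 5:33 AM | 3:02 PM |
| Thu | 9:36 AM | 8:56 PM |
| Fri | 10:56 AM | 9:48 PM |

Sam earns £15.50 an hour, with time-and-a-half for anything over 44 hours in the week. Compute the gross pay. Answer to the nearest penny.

£807.55

Mon: 8:21 AM–4:27 PM = 8 h 6 min
Tue: 6:07 AM–3:44 PM = 9 h 37 min
Wed: 5:33 AM–3:02 PM = 9 h 29 min
Thu: 9:36 AM–8:56 PM = 11 h 20 min
Fri: 10:56 AM–9:48 PM = 10 h 52 min
Total worked: 49 h 24 min = 2964 min.
Regular 44 h 0 min = 2640 min at £15.50/h; overtime 5 h 24 min = 324 min at £23.25/h.
Pay = (2640 × £15.50 + 324 × £23.25) ÷ 60 = £807.55.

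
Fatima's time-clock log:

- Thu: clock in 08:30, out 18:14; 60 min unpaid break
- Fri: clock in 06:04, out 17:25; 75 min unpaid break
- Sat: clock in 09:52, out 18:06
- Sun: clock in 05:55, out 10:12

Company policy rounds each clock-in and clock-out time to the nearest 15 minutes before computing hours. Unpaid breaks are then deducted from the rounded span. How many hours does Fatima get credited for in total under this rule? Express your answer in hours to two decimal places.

31.50 hours

Thu: in 08:30→08:30, out 18:14→18:15; 9 h 45 min − 60 min = 8 h 45 min
Fri: in 06:04→06:00, out 17:25→17:30; 11 h 30 min − 75 min = 10 h 15 min
Sat: in 09:52→09:45, out 18:06→18:00; 8 h 15 min
Sun: in 05:55→06:00, out 10:12→10:15; 4 h 15 min
Total credited: 31 h 30 min.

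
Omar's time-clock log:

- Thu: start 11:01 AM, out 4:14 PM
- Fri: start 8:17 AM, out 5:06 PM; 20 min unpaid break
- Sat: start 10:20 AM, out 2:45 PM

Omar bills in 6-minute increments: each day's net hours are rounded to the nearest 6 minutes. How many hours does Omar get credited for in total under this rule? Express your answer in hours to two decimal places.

Thu: 11:01 AM–4:14 PM = 5 h 13 min → rounds to 5 h 12 min
Fri: 8:17 AM–5:06 PM = 8 h 49 min − 20 min = 8 h 29 min → rounds to 8 h 30 min
Sat: 10:20 AM–2:45 PM = 4 h 25 min → rounds to 4 h 24 min
Total credited: 18 h 6 min.

18.10 hours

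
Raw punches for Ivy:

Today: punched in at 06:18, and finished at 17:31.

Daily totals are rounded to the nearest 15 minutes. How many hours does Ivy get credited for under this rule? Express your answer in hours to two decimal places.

Today: 06:18–17:31 = 11 h 13 min → rounds to 11 h 15 min

11.25 hours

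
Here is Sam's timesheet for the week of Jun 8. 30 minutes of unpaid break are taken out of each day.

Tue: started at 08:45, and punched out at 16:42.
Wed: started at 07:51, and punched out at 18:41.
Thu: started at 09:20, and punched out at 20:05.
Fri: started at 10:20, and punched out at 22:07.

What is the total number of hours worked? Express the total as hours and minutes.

39 h 19 min

Tue: 08:45–16:42 = 7 h 57 min; less 30 min break → 7 h 27 min
Wed: 07:51–18:41 = 10 h 50 min; less 30 min break → 10 h 20 min
Thu: 09:20–20:05 = 10 h 45 min; less 30 min break → 10 h 15 min
Fri: 10:20–22:07 = 11 h 47 min; less 30 min break → 11 h 17 min
Total: 7 h 27 min + 10 h 20 min + 10 h 15 min + 11 h 17 min = 39 h 19 min.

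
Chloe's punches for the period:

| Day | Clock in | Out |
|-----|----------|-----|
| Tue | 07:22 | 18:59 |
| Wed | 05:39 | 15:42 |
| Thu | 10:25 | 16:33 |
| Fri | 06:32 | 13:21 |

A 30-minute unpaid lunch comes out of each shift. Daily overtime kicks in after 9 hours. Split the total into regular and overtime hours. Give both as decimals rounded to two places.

Tue: 07:22–18:59 = 11 h 37 min; less 30 min break → 11 h 7 min
Wed: 05:39–15:42 = 10 h 3 min; less 30 min break → 9 h 33 min
Thu: 10:25–16:33 = 6 h 8 min; less 30 min break → 5 h 38 min
Fri: 06:32–13:21 = 6 h 49 min; less 30 min break → 6 h 19 min
Tue reg 9 h 0 min / OT 2 h 7 min; Wed reg 9 h 0 min / OT 0 h 33 min; Thu reg 5 h 38 min / OT 0 h 0 min; Fri reg 6 h 19 min / OT 0 h 0 min.
Totals: regular 29 h 57 min, overtime 2 h 40 min.

Regular 29.95 hours, overtime 2.67 hours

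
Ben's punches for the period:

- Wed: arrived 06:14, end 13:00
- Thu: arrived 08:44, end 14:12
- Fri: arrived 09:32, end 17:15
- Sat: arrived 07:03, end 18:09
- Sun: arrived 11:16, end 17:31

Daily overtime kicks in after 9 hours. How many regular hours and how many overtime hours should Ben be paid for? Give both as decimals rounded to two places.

Wed: 06:14–13:00 = 6 h 46 min
Thu: 08:44–14:12 = 5 h 28 min
Fri: 09:32–17:15 = 7 h 43 min
Sat: 07:03–18:09 = 11 h 6 min
Sun: 11:16–17:31 = 6 h 15 min
Wed reg 6 h 46 min / OT 0 h 0 min; Thu reg 5 h 28 min / OT 0 h 0 min; Fri reg 7 h 43 min / OT 0 h 0 min; Sat reg 9 h 0 min / OT 2 h 6 min; Sun reg 6 h 15 min / OT 0 h 0 min.
Totals: regular 35 h 12 min, overtime 2 h 6 min.

Regular 35.20 hours, overtime 2.10 hours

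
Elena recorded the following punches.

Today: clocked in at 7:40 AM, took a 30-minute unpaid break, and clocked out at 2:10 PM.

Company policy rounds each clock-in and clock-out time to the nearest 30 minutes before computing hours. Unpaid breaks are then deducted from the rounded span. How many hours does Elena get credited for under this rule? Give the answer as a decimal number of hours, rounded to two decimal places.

Today: in 7:40 AM→7:30 AM, out 2:10 PM→2:00 PM; 6 h 30 min − 30 min = 6 h 0 min

6.00 hours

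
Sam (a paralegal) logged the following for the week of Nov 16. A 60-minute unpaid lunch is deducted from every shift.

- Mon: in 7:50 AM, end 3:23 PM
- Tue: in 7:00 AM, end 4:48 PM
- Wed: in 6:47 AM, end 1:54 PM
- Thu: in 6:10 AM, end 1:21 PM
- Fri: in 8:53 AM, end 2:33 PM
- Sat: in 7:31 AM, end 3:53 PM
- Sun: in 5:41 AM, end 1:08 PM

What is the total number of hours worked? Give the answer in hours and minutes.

Mon: 7:50 AM–3:23 PM = 7 h 33 min; less 60 min break → 6 h 33 min
Tue: 7:00 AM–4:48 PM = 9 h 48 min; less 60 min break → 8 h 48 min
Wed: 6:47 AM–1:54 PM = 7 h 7 min; less 60 min break → 6 h 7 min
Thu: 6:10 AM–1:21 PM = 7 h 11 min; less 60 min break → 6 h 11 min
Fri: 8:53 AM–2:33 PM = 5 h 40 min; less 60 min break → 4 h 40 min
Sat: 7:31 AM–3:53 PM = 8 h 22 min; less 60 min break → 7 h 22 min
Sun: 5:41 AM–1:08 PM = 7 h 27 min; less 60 min break → 6 h 27 min
Total: 6 h 33 min + 8 h 48 min + 6 h 7 min + 6 h 11 min + 4 h 40 min + 7 h 22 min + 6 h 27 min = 46 h 8 min.

46 h 8 min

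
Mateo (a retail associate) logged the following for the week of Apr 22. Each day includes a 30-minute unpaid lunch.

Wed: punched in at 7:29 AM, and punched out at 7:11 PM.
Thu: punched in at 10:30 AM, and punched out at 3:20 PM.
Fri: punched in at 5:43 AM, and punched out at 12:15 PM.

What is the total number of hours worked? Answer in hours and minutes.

21 h 34 min

Wed: 7:29 AM–7:11 PM = 11 h 42 min; less 30 min break → 11 h 12 min
Thu: 10:30 AM–3:20 PM = 4 h 50 min; less 30 min break → 4 h 20 min
Fri: 5:43 AM–12:15 PM = 6 h 32 min; less 30 min break → 6 h 2 min
Total: 11 h 12 min + 4 h 20 min + 6 h 2 min = 21 h 34 min.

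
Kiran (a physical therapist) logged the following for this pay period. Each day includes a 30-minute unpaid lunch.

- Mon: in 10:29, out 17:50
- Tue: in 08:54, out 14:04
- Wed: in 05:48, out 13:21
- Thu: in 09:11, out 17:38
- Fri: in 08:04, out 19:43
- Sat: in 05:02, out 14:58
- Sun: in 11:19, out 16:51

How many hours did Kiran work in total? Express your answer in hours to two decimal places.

Mon: 10:29–17:50 = 7 h 21 min; less 30 min break → 6 h 51 min
Tue: 08:54–14:04 = 5 h 10 min; less 30 min break → 4 h 40 min
Wed: 05:48–13:21 = 7 h 33 min; less 30 min break → 7 h 3 min
Thu: 09:11–17:38 = 8 h 27 min; less 30 min break → 7 h 57 min
Fri: 08:04–19:43 = 11 h 39 min; less 30 min break → 11 h 9 min
Sat: 05:02–14:58 = 9 h 56 min; less 30 min break → 9 h 26 min
Sun: 11:19–16:51 = 5 h 32 min; less 30 min break → 5 h 2 min
Total: 6 h 51 min + 4 h 40 min + 7 h 3 min + 7 h 57 min + 11 h 9 min + 9 h 26 min + 5 h 2 min = 52 h 8 min.

52.13 hours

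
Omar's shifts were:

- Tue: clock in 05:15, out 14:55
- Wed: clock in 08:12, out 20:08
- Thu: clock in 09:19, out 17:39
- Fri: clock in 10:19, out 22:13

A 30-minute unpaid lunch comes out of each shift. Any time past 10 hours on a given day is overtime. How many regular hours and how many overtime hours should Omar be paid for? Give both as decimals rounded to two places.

Regular 37.00 hours, overtime 2.83 hours

Tue: 05:15–14:55 = 9 h 40 min; less 30 min break → 9 h 10 min
Wed: 08:12–20:08 = 11 h 56 min; less 30 min break → 11 h 26 min
Thu: 09:19–17:39 = 8 h 20 min; less 30 min break → 7 h 50 min
Fri: 10:19–22:13 = 11 h 54 min; less 30 min break → 11 h 24 min
Tue reg 9 h 10 min / OT 0 h 0 min; Wed reg 10 h 0 min / OT 1 h 26 min; Thu reg 7 h 50 min / OT 0 h 0 min; Fri reg 10 h 0 min / OT 1 h 24 min.
Totals: regular 37 h 0 min, overtime 2 h 50 min.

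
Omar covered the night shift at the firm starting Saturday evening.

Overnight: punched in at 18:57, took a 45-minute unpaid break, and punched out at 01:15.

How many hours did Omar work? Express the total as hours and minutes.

5 h 33 min

Overnight: 18:57 → midnight = 5 h 3 min; midnight → 01:15 = 1 h 15 min; span 6 h 18 min; less 45 min break → 5 h 33 min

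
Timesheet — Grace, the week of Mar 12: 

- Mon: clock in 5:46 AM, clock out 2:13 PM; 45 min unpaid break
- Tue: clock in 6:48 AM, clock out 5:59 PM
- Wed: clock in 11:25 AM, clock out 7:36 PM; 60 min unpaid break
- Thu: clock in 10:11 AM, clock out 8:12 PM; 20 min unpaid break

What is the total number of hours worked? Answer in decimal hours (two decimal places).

35.75 hours

Mon: 5:46 AM–2:13 PM = 8 h 27 min; less 45 min break → 7 h 42 min
Tue: 6:48 AM–5:59 PM = 11 h 11 min
Wed: 11:25 AM–7:36 PM = 8 h 11 min; less 60 min break → 7 h 11 min
Thu: 10:11 AM–8:12 PM = 10 h 1 min; less 20 min break → 9 h 41 min
Total: 7 h 42 min + 11 h 11 min + 7 h 11 min + 9 h 41 min = 35 h 45 min.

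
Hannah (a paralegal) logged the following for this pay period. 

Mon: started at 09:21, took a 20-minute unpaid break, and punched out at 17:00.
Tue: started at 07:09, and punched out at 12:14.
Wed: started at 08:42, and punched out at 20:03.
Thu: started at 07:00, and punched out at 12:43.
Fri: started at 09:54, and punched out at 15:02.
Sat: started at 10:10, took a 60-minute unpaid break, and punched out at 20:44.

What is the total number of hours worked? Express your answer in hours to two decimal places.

44.17 hours

Mon: 09:21–17:00 = 7 h 39 min; less 20 min break → 7 h 19 min
Tue: 07:09–12:14 = 5 h 5 min
Wed: 08:42–20:03 = 11 h 21 min
Thu: 07:00–12:43 = 5 h 43 min
Fri: 09:54–15:02 = 5 h 8 min
Sat: 10:10–20:44 = 10 h 34 min; less 60 min break → 9 h 34 min
Total: 7 h 19 min + 5 h 5 min + 11 h 21 min + 5 h 43 min + 5 h 8 min + 9 h 34 min = 44 h 10 min.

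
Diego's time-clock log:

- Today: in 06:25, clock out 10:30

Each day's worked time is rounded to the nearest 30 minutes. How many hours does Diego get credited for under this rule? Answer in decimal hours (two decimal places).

4.00 hours

Today: 06:25–10:30 = 4 h 5 min → rounds to 4 h 0 min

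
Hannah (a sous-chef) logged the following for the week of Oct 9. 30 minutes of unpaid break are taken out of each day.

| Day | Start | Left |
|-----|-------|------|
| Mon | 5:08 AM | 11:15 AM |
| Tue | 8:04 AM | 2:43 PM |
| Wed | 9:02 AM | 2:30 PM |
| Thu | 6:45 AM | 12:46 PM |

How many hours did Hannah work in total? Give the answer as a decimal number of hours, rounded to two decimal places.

Mon: 5:08 AM–11:15 AM = 6 h 7 min; less 30 min break → 5 h 37 min
Tue: 8:04 AM–2:43 PM = 6 h 39 min; less 30 min break → 6 h 9 min
Wed: 9:02 AM–2:30 PM = 5 h 28 min; less 30 min break → 4 h 58 min
Thu: 6:45 AM–12:46 PM = 6 h 1 min; less 30 min break → 5 h 31 min
Total: 5 h 37 min + 6 h 9 min + 4 h 58 min + 5 h 31 min = 22 h 15 min.

22.25 hours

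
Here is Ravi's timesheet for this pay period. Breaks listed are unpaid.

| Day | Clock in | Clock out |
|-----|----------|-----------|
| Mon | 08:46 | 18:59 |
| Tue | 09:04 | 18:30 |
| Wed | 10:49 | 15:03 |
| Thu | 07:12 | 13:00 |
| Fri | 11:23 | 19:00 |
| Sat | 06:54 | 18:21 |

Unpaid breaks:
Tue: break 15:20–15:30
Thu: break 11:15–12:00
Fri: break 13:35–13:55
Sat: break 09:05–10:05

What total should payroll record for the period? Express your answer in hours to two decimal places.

Mon: 08:46–18:59 = 10 h 13 min
Tue: 09:04–18:30 = 9 h 26 min; less 10 min break → 9 h 16 min
Wed: 10:49–15:03 = 4 h 14 min
Thu: 07:12–13:00 = 5 h 48 min; less 45 min break → 5 h 3 min
Fri: 11:23–19:00 = 7 h 37 min; less 20 min break → 7 h 17 min
Sat: 06:54–18:21 = 11 h 27 min; less 60 min break → 10 h 27 min
Total: 10 h 13 min + 9 h 16 min + 4 h 14 min + 5 h 3 min + 7 h 17 min + 10 h 27 min = 46 h 30 min.

46.50 hours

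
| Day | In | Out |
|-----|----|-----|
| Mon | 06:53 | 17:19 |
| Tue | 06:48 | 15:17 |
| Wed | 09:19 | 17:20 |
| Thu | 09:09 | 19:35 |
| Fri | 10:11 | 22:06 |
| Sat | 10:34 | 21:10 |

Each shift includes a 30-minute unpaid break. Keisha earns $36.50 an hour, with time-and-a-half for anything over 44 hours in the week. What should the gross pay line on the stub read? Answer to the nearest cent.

Mon: 06:53–17:19 = 10 h 26 min; less 30 min break → 9 h 56 min
Tue: 06:48–15:17 = 8 h 29 min; less 30 min break → 7 h 59 min
Wed: 09:19–17:20 = 8 h 1 min; less 30 min break → 7 h 31 min
Thu: 09:09–19:35 = 10 h 26 min; less 30 min break → 9 h 56 min
Fri: 10:11–22:06 = 11 h 55 min; less 30 min break → 11 h 25 min
Sat: 10:34–21:10 = 10 h 36 min; less 30 min break → 10 h 6 min
Total worked: 56 h 53 min = 3413 min.
Regular 44 h 0 min = 2640 min at $36.50/h; overtime 12 h 53 min = 773 min at $54.75/h.
Pay = (2640 × $36.50 + 773 × $54.75) ÷ 60 = $2311.36.

$2311.36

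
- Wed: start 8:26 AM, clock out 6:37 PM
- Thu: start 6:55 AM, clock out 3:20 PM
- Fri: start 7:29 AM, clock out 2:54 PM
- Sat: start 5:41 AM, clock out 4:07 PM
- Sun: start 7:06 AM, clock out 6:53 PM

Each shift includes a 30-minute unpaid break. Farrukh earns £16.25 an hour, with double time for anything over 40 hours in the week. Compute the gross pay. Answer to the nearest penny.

Wed: 8:26 AM–6:37 PM = 10 h 11 min; less 30 min break → 9 h 41 min
Thu: 6:55 AM–3:20 PM = 8 h 25 min; less 30 min break → 7 h 55 min
Fri: 7:29 AM–2:54 PM = 7 h 25 min; less 30 min break → 6 h 55 min
Sat: 5:41 AM–4:07 PM = 10 h 26 min; less 30 min break → 9 h 56 min
Sun: 7:06 AM–6:53 PM = 11 h 47 min; less 30 min break → 11 h 17 min
Total worked: 45 h 44 min = 2744 min.
Regular 40 h 0 min = 2400 min at £16.25/h; overtime 5 h 44 min = 344 min at £32.50/h.
Pay = (2400 × £16.25 + 344 × £32.50) ÷ 60 = £836.33.

£836.33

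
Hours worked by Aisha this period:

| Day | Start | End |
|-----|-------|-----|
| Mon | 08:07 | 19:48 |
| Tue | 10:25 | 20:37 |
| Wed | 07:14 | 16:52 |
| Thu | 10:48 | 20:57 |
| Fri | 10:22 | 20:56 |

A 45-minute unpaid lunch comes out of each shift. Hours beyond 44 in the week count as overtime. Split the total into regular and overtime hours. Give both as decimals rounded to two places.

Regular 44.00 hours, overtime 4.48 hours

Mon: 08:07–19:48 = 11 h 41 min; less 45 min break → 10 h 56 min
Tue: 10:25–20:37 = 10 h 12 min; less 45 min break → 9 h 27 min
Wed: 07:14–16:52 = 9 h 38 min; less 45 min break → 8 h 53 min
Thu: 10:48–20:57 = 10 h 9 min; less 45 min break → 9 h 24 min
Fri: 10:22–20:56 = 10 h 34 min; less 45 min break → 9 h 49 min
Total worked: 48 h 29 min = 48.48 h.
Threshold 44 h → overtime 4 h 29 min, regular 44 h 0 min.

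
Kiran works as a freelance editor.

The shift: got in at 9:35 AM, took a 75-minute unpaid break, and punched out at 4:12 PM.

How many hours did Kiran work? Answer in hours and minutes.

The shift: 9:35 AM–4:12 PM = 6 h 37 min; less 75 min break → 5 h 22 min

5 h 22 min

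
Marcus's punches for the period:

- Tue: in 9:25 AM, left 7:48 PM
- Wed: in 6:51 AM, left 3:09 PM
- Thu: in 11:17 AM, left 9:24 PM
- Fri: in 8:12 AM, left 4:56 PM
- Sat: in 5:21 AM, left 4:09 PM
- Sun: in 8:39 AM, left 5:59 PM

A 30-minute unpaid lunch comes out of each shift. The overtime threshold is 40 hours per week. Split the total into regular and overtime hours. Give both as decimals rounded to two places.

Tue: 9:25 AM–7:48 PM = 10 h 23 min; less 30 min break → 9 h 53 min
Wed: 6:51 AM–3:09 PM = 8 h 18 min; less 30 min break → 7 h 48 min
Thu: 11:17 AM–9:24 PM = 10 h 7 min; less 30 min break → 9 h 37 min
Fri: 8:12 AM–4:56 PM = 8 h 44 min; less 30 min break → 8 h 14 min
Sat: 5:21 AM–4:09 PM = 10 h 48 min; less 30 min break → 10 h 18 min
Sun: 8:39 AM–5:59 PM = 9 h 20 min; less 30 min break → 8 h 50 min
Total worked: 54 h 40 min = 54.67 h.
Threshold 40 h → overtime 14 h 40 min, regular 40 h 0 min.

Regular 40.00 hours, overtime 14.67 hours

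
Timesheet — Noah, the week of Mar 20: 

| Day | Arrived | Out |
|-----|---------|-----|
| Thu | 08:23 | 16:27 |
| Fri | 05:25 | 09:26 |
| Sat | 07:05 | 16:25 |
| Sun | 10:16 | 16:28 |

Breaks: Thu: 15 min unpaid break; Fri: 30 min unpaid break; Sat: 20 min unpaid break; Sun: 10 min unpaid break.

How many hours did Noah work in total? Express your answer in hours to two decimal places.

26.37 hours

Thu: 08:23–16:27 = 8 h 4 min; less 15 min break → 7 h 49 min
Fri: 05:25–09:26 = 4 h 1 min; less 30 min break → 3 h 31 min
Sat: 07:05–16:25 = 9 h 20 min; less 20 min break → 9 h 0 min
Sun: 10:16–16:28 = 6 h 12 min; less 10 min break → 6 h 2 min
Total: 7 h 49 min + 3 h 31 min + 9 h 0 min + 6 h 2 min = 26 h 22 min.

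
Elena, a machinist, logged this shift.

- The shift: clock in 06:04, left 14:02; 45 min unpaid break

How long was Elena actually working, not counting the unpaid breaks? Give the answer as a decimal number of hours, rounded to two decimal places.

The shift: 06:04–14:02 = 7 h 58 min; less 45 min break → 7 h 13 min

7.22 hours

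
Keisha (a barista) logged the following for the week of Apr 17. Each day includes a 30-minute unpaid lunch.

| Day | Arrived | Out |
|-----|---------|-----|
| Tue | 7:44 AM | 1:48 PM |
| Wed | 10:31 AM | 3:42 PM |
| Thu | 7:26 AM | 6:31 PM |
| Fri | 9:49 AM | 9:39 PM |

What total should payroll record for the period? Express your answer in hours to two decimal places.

Tue: 7:44 AM–1:48 PM = 6 h 4 min; less 30 min break → 5 h 34 min
Wed: 10:31 AM–3:42 PM = 5 h 11 min; less 30 min break → 4 h 41 min
Thu: 7:26 AM–6:31 PM = 11 h 5 min; less 30 min break → 10 h 35 min
Fri: 9:49 AM–9:39 PM = 11 h 50 min; less 30 min break → 11 h 20 min
Total: 5 h 34 min + 4 h 41 min + 10 h 35 min + 11 h 20 min = 32 h 10 min.

32.17 hours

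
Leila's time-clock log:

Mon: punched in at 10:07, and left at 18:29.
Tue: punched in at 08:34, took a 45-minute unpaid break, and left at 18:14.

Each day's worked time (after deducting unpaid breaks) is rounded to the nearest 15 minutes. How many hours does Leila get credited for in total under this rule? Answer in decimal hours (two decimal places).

17.25 hours

Mon: 10:07–18:29 = 8 h 22 min → rounds to 8 h 15 min
Tue: 08:34–18:14 = 9 h 40 min − 45 min = 8 h 55 min → rounds to 9 h 0 min
Total credited: 17 h 15 min.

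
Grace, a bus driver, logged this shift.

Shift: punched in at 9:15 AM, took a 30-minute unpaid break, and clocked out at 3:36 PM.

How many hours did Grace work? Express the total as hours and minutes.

Shift: 9:15 AM–3:36 PM = 6 h 21 min; less 30 min break → 5 h 51 min

5 h 51 min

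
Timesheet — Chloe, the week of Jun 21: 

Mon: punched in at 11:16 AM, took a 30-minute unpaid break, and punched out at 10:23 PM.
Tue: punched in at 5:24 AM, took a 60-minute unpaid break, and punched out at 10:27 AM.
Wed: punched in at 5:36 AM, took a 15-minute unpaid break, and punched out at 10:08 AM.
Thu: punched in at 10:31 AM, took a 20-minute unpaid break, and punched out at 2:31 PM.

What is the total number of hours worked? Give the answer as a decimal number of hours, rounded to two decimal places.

22.62 hours

Mon: 11:16 AM–10:23 PM = 11 h 7 min; less 30 min break → 10 h 37 min
Tue: 5:24 AM–10:27 AM = 5 h 3 min; less 60 min break → 4 h 3 min
Wed: 5:36 AM–10:08 AM = 4 h 32 min; less 15 min break → 4 h 17 min
Thu: 10:31 AM–2:31 PM = 4 h 0 min; less 20 min break → 3 h 40 min
Total: 10 h 37 min + 4 h 3 min + 4 h 17 min + 3 h 40 min = 22 h 37 min.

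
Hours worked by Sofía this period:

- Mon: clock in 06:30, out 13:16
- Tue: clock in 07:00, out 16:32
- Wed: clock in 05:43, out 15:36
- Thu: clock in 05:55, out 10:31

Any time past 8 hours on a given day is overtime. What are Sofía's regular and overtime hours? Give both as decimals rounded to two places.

Mon: 06:30–13:16 = 6 h 46 min
Tue: 07:00–16:32 = 9 h 32 min
Wed: 05:43–15:36 = 9 h 53 min
Thu: 05:55–10:31 = 4 h 36 min
Mon reg 6 h 46 min / OT 0 h 0 min; Tue reg 8 h 0 min / OT 1 h 32 min; Wed reg 8 h 0 min / OT 1 h 53 min; Thu reg 4 h 36 min / OT 0 h 0 min.
Totals: regular 27 h 22 min, overtime 3 h 25 min.

Regular 27.37 hours, overtime 3.42 hours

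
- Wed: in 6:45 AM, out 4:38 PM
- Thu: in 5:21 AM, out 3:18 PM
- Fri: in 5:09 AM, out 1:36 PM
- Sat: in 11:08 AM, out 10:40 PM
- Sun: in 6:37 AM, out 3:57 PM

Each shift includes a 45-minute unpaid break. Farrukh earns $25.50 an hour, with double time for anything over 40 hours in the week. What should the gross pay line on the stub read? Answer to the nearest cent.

Wed: 6:45 AM–4:38 PM = 9 h 53 min; less 45 min break → 9 h 8 min
Thu: 5:21 AM–3:18 PM = 9 h 57 min; less 45 min break → 9 h 12 min
Fri: 5:09 AM–1:36 PM = 8 h 27 min; less 45 min break → 7 h 42 min
Sat: 11:08 AM–10:40 PM = 11 h 32 min; less 45 min break → 10 h 47 min
Sun: 6:37 AM–3:57 PM = 9 h 20 min; less 45 min break → 8 h 35 min
Total worked: 45 h 24 min = 2724 min.
Regular 40 h 0 min = 2400 min at $25.50/h; overtime 5 h 24 min = 324 min at $51.00/h.
Pay = (2400 × $25.50 + 324 × $51.00) ÷ 60 = $1295.40.

$1295.40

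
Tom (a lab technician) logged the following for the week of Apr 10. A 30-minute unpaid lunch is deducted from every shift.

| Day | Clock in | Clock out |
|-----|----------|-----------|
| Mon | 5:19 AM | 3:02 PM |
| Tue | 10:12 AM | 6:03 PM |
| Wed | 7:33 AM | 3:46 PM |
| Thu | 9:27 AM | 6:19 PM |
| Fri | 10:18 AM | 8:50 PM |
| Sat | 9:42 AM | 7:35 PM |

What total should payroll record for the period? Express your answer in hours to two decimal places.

Mon: 5:19 AM–3:02 PM = 9 h 43 min; less 30 min break → 9 h 13 min
Tue: 10:12 AM–6:03 PM = 7 h 51 min; less 30 min break → 7 h 21 min
Wed: 7:33 AM–3:46 PM = 8 h 13 min; less 30 min break → 7 h 43 min
Thu: 9:27 AM–6:19 PM = 8 h 52 min; less 30 min break → 8 h 22 min
Fri: 10:18 AM–8:50 PM = 10 h 32 min; less 30 min break → 10 h 2 min
Sat: 9:42 AM–7:35 PM = 9 h 53 min; less 30 min break → 9 h 23 min
Total: 9 h 13 min + 7 h 21 min + 7 h 43 min + 8 h 22 min + 10 h 2 min + 9 h 23 min = 52 h 4 min.

52.07 hours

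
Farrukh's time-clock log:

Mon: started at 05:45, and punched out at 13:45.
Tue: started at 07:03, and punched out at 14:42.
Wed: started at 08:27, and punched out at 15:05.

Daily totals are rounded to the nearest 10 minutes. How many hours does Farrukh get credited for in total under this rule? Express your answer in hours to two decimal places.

Mon: 05:45–13:45 = 8 h 0 min → rounds to 8 h 0 min
Tue: 07:03–14:42 = 7 h 39 min → rounds to 7 h 40 min
Wed: 08:27–15:05 = 6 h 38 min → rounds to 6 h 40 min
Total credited: 22 h 20 min.

22.33 hours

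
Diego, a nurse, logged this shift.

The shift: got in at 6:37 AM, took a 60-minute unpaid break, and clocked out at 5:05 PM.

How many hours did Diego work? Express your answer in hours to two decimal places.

9.47 hours

The shift: 6:37 AM–5:05 PM = 10 h 28 min; less 60 min break → 9 h 28 min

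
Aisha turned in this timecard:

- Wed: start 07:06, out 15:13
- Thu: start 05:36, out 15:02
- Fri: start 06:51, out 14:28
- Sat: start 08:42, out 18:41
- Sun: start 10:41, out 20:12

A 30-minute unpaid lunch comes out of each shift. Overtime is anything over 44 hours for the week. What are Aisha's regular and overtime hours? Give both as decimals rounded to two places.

Regular 42.17 hours, overtime 0.00 hours

Wed: 07:06–15:13 = 8 h 7 min; less 30 min break → 7 h 37 min
Thu: 05:36–15:02 = 9 h 26 min; less 30 min break → 8 h 56 min
Fri: 06:51–14:28 = 7 h 37 min; less 30 min break → 7 h 7 min
Sat: 08:42–18:41 = 9 h 59 min; less 30 min break → 9 h 29 min
Sun: 10:41–20:12 = 9 h 31 min; less 30 min break → 9 h 1 min
Total worked: 42 h 10 min = 42.17 h.
Threshold 44 h → overtime 0 h 0 min, regular 42 h 10 min.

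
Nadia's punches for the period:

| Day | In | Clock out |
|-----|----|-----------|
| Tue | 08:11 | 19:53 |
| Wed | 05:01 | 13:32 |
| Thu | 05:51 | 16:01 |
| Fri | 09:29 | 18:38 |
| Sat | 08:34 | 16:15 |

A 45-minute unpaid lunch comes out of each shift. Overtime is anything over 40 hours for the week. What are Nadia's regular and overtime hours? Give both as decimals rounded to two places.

Regular 40.00 hours, overtime 3.47 hours

Tue: 08:11–19:53 = 11 h 42 min; less 45 min break → 10 h 57 min
Wed: 05:01–13:32 = 8 h 31 min; less 45 min break → 7 h 46 min
Thu: 05:51–16:01 = 10 h 10 min; less 45 min break → 9 h 25 min
Fri: 09:29–18:38 = 9 h 9 min; less 45 min break → 8 h 24 min
Sat: 08:34–16:15 = 7 h 41 min; less 45 min break → 6 h 56 min
Total worked: 43 h 28 min = 43.47 h.
Threshold 40 h → overtime 3 h 28 min, regular 40 h 0 min.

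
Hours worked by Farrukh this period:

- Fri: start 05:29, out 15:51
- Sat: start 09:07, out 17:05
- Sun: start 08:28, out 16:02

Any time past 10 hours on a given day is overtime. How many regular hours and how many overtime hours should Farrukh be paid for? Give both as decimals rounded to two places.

Fri: 05:29–15:51 = 10 h 22 min
Sat: 09:07–17:05 = 7 h 58 min
Sun: 08:28–16:02 = 7 h 34 min
Fri reg 10 h 0 min / OT 0 h 22 min; Sat reg 7 h 58 min / OT 0 h 0 min; Sun reg 7 h 34 min / OT 0 h 0 min.
Totals: regular 25 h 32 min, overtime 0 h 22 min.

Regular 25.53 hours, overtime 0.37 hours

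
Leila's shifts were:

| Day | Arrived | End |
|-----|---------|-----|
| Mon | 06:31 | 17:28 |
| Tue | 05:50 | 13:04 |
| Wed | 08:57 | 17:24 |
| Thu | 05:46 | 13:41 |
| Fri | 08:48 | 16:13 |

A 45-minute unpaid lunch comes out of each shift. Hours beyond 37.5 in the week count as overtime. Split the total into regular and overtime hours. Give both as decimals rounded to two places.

Mon: 06:31–17:28 = 10 h 57 min; less 45 min break → 10 h 12 min
Tue: 05:50–13:04 = 7 h 14 min; less 45 min break → 6 h 29 min
Wed: 08:57–17:24 = 8 h 27 min; less 45 min break → 7 h 42 min
Thu: 05:46–13:41 = 7 h 55 min; less 45 min break → 7 h 10 min
Fri: 08:48–16:13 = 7 h 25 min; less 45 min break → 6 h 40 min
Total worked: 38 h 13 min = 38.22 h.
Threshold 37.5 h → overtime 0 h 43 min, regular 37 h 30 min.

Regular 37.50 hours, overtime 0.72 hours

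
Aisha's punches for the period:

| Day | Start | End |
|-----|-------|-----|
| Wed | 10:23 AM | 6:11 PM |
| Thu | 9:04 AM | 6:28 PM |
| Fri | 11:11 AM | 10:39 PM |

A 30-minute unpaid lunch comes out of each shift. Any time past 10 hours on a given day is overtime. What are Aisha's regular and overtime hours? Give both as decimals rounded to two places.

Wed: 10:23 AM–6:11 PM = 7 h 48 min; less 30 min break → 7 h 18 min
Thu: 9:04 AM–6:28 PM = 9 h 24 min; less 30 min break → 8 h 54 min
Fri: 11:11 AM–10:39 PM = 11 h 28 min; less 30 min break → 10 h 58 min
Wed reg 7 h 18 min / OT 0 h 0 min; Thu reg 8 h 54 min / OT 0 h 0 min; Fri reg 10 h 0 min / OT 0 h 58 min.
Totals: regular 26 h 12 min, overtime 0 h 58 min.

Regular 26.20 hours, overtime 0.97 hours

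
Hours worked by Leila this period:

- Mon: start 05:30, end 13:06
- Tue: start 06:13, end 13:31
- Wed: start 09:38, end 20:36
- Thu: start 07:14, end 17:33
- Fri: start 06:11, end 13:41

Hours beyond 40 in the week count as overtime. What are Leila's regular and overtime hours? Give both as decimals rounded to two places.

Regular 40.00 hours, overtime 3.68 hours

Mon: 05:30–13:06 = 7 h 36 min
Tue: 06:13–13:31 = 7 h 18 min
Wed: 09:38–20:36 = 10 h 58 min
Thu: 07:14–17:33 = 10 h 19 min
Fri: 06:11–13:41 = 7 h 30 min
Total worked: 43 h 41 min = 43.68 h.
Threshold 40 h → overtime 3 h 41 min, regular 40 h 0 min.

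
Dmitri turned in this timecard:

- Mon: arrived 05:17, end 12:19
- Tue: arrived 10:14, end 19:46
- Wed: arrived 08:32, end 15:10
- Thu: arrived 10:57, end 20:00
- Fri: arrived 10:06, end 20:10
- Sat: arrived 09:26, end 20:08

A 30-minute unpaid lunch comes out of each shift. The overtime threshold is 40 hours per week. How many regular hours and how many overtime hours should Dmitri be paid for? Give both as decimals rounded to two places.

Regular 40.00 hours, overtime 10.02 hours

Mon: 05:17–12:19 = 7 h 2 min; less 30 min break → 6 h 32 min
Tue: 10:14–19:46 = 9 h 32 min; less 30 min break → 9 h 2 min
Wed: 08:32–15:10 = 6 h 38 min; less 30 min break → 6 h 8 min
Thu: 10:57–20:00 = 9 h 3 min; less 30 min break → 8 h 33 min
Fri: 10:06–20:10 = 10 h 4 min; less 30 min break → 9 h 34 min
Sat: 09:26–20:08 = 10 h 42 min; less 30 min break → 10 h 12 min
Total worked: 50 h 1 min = 50.02 h.
Threshold 40 h → overtime 10 h 1 min, regular 40 h 0 min.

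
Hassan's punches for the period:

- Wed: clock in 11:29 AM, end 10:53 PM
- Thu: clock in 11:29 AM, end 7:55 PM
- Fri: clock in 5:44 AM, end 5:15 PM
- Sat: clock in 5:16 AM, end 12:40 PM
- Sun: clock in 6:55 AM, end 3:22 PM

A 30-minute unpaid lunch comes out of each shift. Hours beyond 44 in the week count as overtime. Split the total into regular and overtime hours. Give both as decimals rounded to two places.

Wed: 11:29 AM–10:53 PM = 11 h 24 min; less 30 min break → 10 h 54 min
Thu: 11:29 AM–7:55 PM = 8 h 26 min; less 30 min break → 7 h 56 min
Fri: 5:44 AM–5:15 PM = 11 h 31 min; less 30 min break → 11 h 1 min
Sat: 5:16 AM–12:40 PM = 7 h 24 min; less 30 min break → 6 h 54 min
Sun: 6:55 AM–3:22 PM = 8 h 27 min; less 30 min break → 7 h 57 min
Total worked: 44 h 42 min = 44.70 h.
Threshold 44 h → overtime 0 h 42 min, regular 44 h 0 min.

Regular 44.00 hours, overtime 0.70 hours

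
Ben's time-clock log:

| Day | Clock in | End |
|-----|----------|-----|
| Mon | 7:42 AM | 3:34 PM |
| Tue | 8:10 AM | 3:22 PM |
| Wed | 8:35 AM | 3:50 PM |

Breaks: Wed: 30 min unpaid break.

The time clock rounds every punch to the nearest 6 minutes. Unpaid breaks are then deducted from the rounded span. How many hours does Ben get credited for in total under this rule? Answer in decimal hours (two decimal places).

21.80 hours

Mon: in 7:42 AM→7:42 AM, out 3:34 PM→3:36 PM; 7 h 54 min
Tue: in 8:10 AM→8:12 AM, out 3:22 PM→3:24 PM; 7 h 12 min
Wed: in 8:35 AM→8:36 AM, out 3:50 PM→3:48 PM; 7 h 12 min − 30 min = 6 h 42 min
Total credited: 21 h 48 min.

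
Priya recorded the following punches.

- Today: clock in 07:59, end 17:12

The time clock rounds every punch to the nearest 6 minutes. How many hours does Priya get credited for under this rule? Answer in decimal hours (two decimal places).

Today: in 07:59→08:00, out 17:12→17:12; 9 h 12 min

9.20 hours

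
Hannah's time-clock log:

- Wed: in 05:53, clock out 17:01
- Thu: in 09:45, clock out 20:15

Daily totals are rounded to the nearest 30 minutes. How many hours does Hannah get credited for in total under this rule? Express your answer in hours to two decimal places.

21.50 hours

Wed: 05:53–17:01 = 11 h 8 min → rounds to 11 h 0 min
Thu: 09:45–20:15 = 10 h 30 min → rounds to 10 h 30 min
Total credited: 21 h 30 min.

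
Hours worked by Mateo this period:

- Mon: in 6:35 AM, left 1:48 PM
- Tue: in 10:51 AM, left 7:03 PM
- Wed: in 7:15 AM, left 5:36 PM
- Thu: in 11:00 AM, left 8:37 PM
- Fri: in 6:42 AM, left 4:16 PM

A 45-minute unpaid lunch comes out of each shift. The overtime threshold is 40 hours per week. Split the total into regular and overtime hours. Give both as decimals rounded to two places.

Mon: 6:35 AM–1:48 PM = 7 h 13 min; less 45 min break → 6 h 28 min
Tue: 10:51 AM–7:03 PM = 8 h 12 min; less 45 min break → 7 h 27 min
Wed: 7:15 AM–5:36 PM = 10 h 21 min; less 45 min break → 9 h 36 min
Thu: 11:00 AM–8:37 PM = 9 h 37 min; less 45 min break → 8 h 52 min
Fri: 6:42 AM–4:16 PM = 9 h 34 min; less 45 min break → 8 h 49 min
Total worked: 41 h 12 min = 41.20 h.
Threshold 40 h → overtime 1 h 12 min, regular 40 h 0 min.

Regular 40.00 hours, overtime 1.20 hours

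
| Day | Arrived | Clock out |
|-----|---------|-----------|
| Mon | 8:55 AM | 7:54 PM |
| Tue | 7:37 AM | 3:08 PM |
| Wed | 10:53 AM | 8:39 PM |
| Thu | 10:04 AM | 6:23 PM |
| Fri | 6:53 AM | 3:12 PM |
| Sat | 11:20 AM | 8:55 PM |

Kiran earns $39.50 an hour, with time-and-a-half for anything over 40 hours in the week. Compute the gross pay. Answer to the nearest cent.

$2438.14

Mon: 8:55 AM–7:54 PM = 10 h 59 min
Tue: 7:37 AM–3:08 PM = 7 h 31 min
Wed: 10:53 AM–8:39 PM = 9 h 46 min
Thu: 10:04 AM–6:23 PM = 8 h 19 min
Fri: 6:53 AM–3:12 PM = 8 h 19 min
Sat: 11:20 AM–8:55 PM = 9 h 35 min
Total worked: 54 h 29 min = 3269 min.
Regular 40 h 0 min = 2400 min at $39.50/h; overtime 14 h 29 min = 869 min at $59.25/h.
Pay = (2400 × $39.50 + 869 × $59.25) ÷ 60 = $2438.14.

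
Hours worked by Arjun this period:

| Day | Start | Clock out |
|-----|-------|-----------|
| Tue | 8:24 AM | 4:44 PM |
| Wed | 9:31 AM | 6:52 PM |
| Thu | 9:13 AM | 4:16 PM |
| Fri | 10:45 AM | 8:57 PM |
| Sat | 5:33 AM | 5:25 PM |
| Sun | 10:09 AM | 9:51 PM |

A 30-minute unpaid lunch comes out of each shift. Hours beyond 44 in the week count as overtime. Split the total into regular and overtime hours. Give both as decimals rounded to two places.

Tue: 8:24 AM–4:44 PM = 8 h 20 min; less 30 min break → 7 h 50 min
Wed: 9:31 AM–6:52 PM = 9 h 21 min; less 30 min break → 8 h 51 min
Thu: 9:13 AM–4:16 PM = 7 h 3 min; less 30 min break → 6 h 33 min
Fri: 10:45 AM–8:57 PM = 10 h 12 min; less 30 min break → 9 h 42 min
Sat: 5:33 AM–5:25 PM = 11 h 52 min; less 30 min break → 11 h 22 min
Sun: 10:09 AM–9:51 PM = 11 h 42 min; less 30 min break → 11 h 12 min
Total worked: 55 h 30 min = 55.50 h.
Threshold 44 h → overtime 11 h 30 min, regular 44 h 0 min.

Regular 44.00 hours, overtime 11.50 hours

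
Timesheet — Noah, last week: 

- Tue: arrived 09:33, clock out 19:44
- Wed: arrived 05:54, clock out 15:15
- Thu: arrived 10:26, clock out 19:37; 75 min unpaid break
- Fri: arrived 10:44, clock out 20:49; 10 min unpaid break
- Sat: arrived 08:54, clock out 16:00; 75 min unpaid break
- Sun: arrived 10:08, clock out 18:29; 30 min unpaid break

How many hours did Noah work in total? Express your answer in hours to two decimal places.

Tue: 09:33–19:44 = 10 h 11 min
Wed: 05:54–15:15 = 9 h 21 min
Thu: 10:26–19:37 = 9 h 11 min; less 75 min break → 7 h 56 min
Fri: 10:44–20:49 = 10 h 5 min; less 10 min break → 9 h 55 min
Sat: 08:54–16:00 = 7 h 6 min; less 75 min break → 5 h 51 min
Sun: 10:08–18:29 = 8 h 21 min; less 30 min break → 7 h 51 min
Total: 10 h 11 min + 9 h 21 min + 7 h 56 min + 9 h 55 min + 5 h 51 min + 7 h 51 min = 51 h 5 min.

51.08 hours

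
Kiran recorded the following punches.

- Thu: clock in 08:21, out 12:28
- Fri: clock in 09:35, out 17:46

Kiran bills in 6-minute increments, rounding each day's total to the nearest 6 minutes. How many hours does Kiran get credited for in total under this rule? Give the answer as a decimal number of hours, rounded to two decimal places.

Thu: 08:21–12:28 = 4 h 7 min → rounds to 4 h 6 min
Fri: 09:35–17:46 = 8 h 11 min → rounds to 8 h 12 min
Total credited: 12 h 18 min.

12.30 hours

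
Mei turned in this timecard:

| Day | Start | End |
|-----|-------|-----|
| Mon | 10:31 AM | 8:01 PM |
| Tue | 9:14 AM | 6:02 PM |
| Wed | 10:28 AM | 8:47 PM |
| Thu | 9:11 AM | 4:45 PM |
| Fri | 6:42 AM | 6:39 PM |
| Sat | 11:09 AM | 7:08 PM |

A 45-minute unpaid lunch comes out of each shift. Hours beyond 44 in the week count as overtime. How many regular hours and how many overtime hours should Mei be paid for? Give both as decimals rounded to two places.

Regular 44.00 hours, overtime 7.62 hours

Mon: 10:31 AM–8:01 PM = 9 h 30 min; less 45 min break → 8 h 45 min
Tue: 9:14 AM–6:02 PM = 8 h 48 min; less 45 min break → 8 h 3 min
Wed: 10:28 AM–8:47 PM = 10 h 19 min; less 45 min break → 9 h 34 min
Thu: 9:11 AM–4:45 PM = 7 h 34 min; less 45 min break → 6 h 49 min
Fri: 6:42 AM–6:39 PM = 11 h 57 min; less 45 min break → 11 h 12 min
Sat: 11:09 AM–7:08 PM = 7 h 59 min; less 45 min break → 7 h 14 min
Total worked: 51 h 37 min = 51.62 h.
Threshold 44 h → overtime 7 h 37 min, regular 44 h 0 min.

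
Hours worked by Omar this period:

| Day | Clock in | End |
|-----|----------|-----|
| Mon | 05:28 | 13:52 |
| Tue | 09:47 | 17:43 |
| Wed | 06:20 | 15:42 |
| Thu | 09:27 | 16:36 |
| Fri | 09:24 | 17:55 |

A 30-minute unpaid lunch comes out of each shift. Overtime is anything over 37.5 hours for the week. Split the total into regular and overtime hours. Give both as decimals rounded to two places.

Mon: 05:28–13:52 = 8 h 24 min; less 30 min break → 7 h 54 min
Tue: 09:47–17:43 = 7 h 56 min; less 30 min break → 7 h 26 min
Wed: 06:20–15:42 = 9 h 22 min; less 30 min break → 8 h 52 min
Thu: 09:27–16:36 = 7 h 9 min; less 30 min break → 6 h 39 min
Fri: 09:24–17:55 = 8 h 31 min; less 30 min break → 8 h 1 min
Total worked: 38 h 52 min = 38.87 h.
Threshold 37.5 h → overtime 1 h 22 min, regular 37 h 30 min.

Regular 37.50 hours, overtime 1.37 hours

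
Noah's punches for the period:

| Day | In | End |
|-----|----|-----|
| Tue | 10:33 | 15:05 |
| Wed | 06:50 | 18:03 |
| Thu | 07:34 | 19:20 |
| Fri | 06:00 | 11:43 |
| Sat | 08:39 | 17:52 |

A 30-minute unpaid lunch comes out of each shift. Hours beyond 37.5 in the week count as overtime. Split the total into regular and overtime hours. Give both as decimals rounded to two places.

Regular 37.50 hours, overtime 2.45 hours

Tue: 10:33–15:05 = 4 h 32 min; less 30 min break → 4 h 2 min
Wed: 06:50–18:03 = 11 h 13 min; less 30 min break → 10 h 43 min
Thu: 07:34–19:20 = 11 h 46 min; less 30 min break → 11 h 16 min
Fri: 06:00–11:43 = 5 h 43 min; less 30 min break → 5 h 13 min
Sat: 08:39–17:52 = 9 h 13 min; less 30 min break → 8 h 43 min
Total worked: 39 h 57 min = 39.95 h.
Threshold 37.5 h → overtime 2 h 27 min, regular 37 h 30 min.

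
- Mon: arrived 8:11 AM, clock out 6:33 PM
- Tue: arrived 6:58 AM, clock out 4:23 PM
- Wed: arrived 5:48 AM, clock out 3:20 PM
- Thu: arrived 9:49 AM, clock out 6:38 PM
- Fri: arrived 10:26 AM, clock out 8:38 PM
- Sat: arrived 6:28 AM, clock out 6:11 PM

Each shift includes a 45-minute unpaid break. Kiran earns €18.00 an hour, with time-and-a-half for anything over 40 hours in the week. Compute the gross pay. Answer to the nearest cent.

Mon: 8:11 AM–6:33 PM = 10 h 22 min; less 45 min break → 9 h 37 min
Tue: 6:58 AM–4:23 PM = 9 h 25 min; less 45 min break → 8 h 40 min
Wed: 5:48 AM–3:20 PM = 9 h 32 min; less 45 min break → 8 h 47 min
Thu: 9:49 AM–6:38 PM = 8 h 49 min; less 45 min break → 8 h 4 min
Fri: 10:26 AM–8:38 PM = 10 h 12 min; less 45 min break → 9 h 27 min
Sat: 6:28 AM–6:11 PM = 11 h 43 min; less 45 min break → 10 h 58 min
Total worked: 55 h 33 min = 3333 min.
Regular 40 h 0 min = 2400 min at €18.00/h; overtime 15 h 33 min = 933 min at €27.00/h.
Pay = (2400 × €18.00 + 933 × €27.00) ÷ 60 = €1139.85.

€1139.85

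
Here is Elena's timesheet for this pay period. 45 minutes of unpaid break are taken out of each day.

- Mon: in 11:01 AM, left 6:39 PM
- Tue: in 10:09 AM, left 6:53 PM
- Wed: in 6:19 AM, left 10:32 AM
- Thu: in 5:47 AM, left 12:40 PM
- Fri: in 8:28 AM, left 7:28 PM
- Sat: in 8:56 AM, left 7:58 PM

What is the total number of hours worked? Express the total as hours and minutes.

Mon: 11:01 AM–6:39 PM = 7 h 38 min; less 45 min break → 6 h 53 min
Tue: 10:09 AM–6:53 PM = 8 h 44 min; less 45 min break → 7 h 59 min
Wed: 6:19 AM–10:32 AM = 4 h 13 min; less 45 min break → 3 h 28 min
Thu: 5:47 AM–12:40 PM = 6 h 53 min; less 45 min break → 6 h 8 min
Fri: 8:28 AM–7:28 PM = 11 h 0 min; less 45 min break → 10 h 15 min
Sat: 8:56 AM–7:58 PM = 11 h 2 min; less 45 min break → 10 h 17 min
Total: 6 h 53 min + 7 h 59 min + 3 h 28 min + 6 h 8 min + 10 h 15 min + 10 h 17 min = 45 h 0 min.

45 h 0 min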